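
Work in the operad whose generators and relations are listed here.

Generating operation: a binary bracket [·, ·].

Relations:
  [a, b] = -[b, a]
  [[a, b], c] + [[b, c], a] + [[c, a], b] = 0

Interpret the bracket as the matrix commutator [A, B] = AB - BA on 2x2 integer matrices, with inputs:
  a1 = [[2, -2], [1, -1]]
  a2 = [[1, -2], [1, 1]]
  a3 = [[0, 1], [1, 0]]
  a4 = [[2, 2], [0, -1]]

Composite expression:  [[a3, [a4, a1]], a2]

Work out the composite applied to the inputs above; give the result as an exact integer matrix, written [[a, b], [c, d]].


[[4, -36], [-18, -4]]

[a4, a1] = [[2, -12], [-3, -2]]
[a3, [a4, a1]] = [[9, -4], [4, -9]]
[[a3, [a4, a1]], a2] = [[4, -36], [-18, -4]]


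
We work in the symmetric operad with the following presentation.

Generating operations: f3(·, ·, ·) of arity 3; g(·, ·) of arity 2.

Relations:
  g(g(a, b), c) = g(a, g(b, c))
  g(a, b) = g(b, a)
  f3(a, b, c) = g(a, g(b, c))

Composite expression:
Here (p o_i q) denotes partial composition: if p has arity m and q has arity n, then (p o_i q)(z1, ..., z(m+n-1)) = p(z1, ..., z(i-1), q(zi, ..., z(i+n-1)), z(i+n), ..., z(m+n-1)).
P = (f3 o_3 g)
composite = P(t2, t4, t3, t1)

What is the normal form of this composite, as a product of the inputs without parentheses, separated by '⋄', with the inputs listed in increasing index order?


t1 ⋄ t2 ⋄ t3 ⋄ t4


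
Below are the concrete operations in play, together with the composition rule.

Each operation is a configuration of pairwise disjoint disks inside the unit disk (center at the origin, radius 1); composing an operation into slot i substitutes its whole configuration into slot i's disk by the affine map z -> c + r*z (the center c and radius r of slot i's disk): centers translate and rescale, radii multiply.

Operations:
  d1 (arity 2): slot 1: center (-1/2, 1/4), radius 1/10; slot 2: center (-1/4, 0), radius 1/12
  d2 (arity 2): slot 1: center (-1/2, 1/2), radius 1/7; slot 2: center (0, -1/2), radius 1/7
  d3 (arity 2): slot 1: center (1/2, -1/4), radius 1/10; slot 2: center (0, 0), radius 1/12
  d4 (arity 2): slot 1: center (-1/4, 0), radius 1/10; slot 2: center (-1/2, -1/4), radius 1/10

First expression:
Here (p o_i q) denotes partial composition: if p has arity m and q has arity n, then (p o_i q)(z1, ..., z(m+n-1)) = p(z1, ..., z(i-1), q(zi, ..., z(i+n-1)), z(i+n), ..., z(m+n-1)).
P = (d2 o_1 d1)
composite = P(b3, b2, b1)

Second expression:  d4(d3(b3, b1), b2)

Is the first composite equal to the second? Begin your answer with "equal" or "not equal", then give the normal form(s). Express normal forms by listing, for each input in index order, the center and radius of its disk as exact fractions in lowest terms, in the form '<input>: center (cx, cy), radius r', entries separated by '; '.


The first expression reduces to b1: center (0, -1/2), radius 1/7; b2: center (-15/28, 1/2), radius 1/84; b3: center (-4/7, 15/28), radius 1/70
The second expression reduces to b1: center (-1/4, 0), radius 1/120; b2: center (-1/2, -1/4), radius 1/10; b3: center (-1/5, -1/40), radius 1/100
Different reductions; not equal.

not equal; first: b1: center (0, -1/2), radius 1/7; b2: center (-15/28, 1/2), radius 1/84; b3: center (-4/7, 15/28), radius 1/70; second: b1: center (-1/4, 0), radius 1/120; b2: center (-1/2, -1/4), radius 1/10; b3: center (-1/5, -1/40), radius 1/100


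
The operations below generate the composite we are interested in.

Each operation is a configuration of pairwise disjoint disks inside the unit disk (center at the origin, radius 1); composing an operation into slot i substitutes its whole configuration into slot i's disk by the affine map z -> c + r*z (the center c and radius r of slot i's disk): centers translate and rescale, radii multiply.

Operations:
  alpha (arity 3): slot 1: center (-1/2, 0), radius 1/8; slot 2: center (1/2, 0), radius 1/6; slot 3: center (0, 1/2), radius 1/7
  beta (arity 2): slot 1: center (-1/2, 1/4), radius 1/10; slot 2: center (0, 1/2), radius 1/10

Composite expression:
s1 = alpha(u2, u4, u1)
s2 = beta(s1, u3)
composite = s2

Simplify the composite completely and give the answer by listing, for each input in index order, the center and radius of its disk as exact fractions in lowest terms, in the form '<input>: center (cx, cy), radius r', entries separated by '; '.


u1: center (-1/2, 3/10), radius 1/70; u2: center (-11/20, 1/4), radius 1/80; u3: center (0, 1/2), radius 1/10; u4: center (-9/20, 1/4), radius 1/60


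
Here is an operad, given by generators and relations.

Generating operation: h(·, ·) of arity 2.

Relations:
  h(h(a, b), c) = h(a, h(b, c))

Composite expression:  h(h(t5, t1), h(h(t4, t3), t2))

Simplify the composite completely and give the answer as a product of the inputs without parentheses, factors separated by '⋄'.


t5 ⋄ t1 ⋄ t4 ⋄ t3 ⋄ t2


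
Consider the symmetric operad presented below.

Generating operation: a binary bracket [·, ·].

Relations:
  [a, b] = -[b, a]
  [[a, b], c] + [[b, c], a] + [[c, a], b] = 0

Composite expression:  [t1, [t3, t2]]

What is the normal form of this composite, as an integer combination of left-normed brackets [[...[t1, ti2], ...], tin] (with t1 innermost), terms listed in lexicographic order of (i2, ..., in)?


-[[t1, t2], t3] + [[t1, t3], t2]


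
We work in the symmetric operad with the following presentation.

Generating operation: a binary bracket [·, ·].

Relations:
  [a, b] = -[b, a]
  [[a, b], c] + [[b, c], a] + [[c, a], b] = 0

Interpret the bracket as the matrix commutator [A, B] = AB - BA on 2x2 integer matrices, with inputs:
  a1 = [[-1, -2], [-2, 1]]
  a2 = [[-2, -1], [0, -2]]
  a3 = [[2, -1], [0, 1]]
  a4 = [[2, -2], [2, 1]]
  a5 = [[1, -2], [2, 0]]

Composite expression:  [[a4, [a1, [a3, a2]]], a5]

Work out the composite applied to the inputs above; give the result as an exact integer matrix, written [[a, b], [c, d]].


[[-28, 22], [8, 28]]

[a3, a2] = [[0, -1], [0, 0]]
[a1, [a3, a2]] = [[-2, 2], [0, 2]]
[a4, [a1, [a3, a2]]] = [[-4, -6], [-8, 4]]
[[a4, [a1, [a3, a2]]], a5] = [[-28, 22], [8, 28]]


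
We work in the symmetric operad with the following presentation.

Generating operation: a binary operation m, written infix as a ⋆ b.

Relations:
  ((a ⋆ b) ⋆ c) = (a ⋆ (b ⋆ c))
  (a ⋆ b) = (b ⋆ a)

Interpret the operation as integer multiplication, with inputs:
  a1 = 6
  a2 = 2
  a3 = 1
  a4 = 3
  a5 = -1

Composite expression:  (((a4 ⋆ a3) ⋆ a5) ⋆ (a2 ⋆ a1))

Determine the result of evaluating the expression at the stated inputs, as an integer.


-36

(a4 ⋆ a3) = 3
((a4 ⋆ a3) ⋆ a5) = -3
(a2 ⋆ a1) = 12
(((a4 ⋆ a3) ⋆ a5) ⋆ (a2 ⋆ a1)) = -36


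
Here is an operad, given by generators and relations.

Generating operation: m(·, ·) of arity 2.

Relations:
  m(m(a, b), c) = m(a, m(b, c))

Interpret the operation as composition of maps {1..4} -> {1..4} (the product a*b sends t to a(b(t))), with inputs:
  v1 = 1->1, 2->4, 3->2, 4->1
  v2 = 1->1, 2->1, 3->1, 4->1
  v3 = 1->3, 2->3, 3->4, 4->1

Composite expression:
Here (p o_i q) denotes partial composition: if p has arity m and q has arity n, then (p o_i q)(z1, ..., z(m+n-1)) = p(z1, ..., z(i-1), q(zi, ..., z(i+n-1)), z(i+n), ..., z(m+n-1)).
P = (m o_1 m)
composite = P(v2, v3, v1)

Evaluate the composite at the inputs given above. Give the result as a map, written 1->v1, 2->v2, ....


m(v2, v3) = 1->1, 2->1, 3->1, 4->1
m(m(v2, v3), v1) = 1->1, 2->1, 3->1, 4->1

1->1, 2->1, 3->1, 4->1


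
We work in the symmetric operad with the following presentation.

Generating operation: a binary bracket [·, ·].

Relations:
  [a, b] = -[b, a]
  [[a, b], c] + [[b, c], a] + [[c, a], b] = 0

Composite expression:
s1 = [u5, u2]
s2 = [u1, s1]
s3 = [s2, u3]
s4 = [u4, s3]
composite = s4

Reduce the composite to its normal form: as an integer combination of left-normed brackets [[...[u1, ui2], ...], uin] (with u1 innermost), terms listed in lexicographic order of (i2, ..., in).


In the tensor algebra, words opening u1 carry the u1-anchored form.
Composite bracket: [u4, [[u1, [u5, u2]], u3]]
Under [a, b] = ab - ba we get 16 signed associative words (2^4 = 16).
Keep just the words that open with u1:
  u1u2u5u3u4 appears with sign +1, giving the term +[[[[u1, u2], u5], u3], u4]
  u1u5u2u3u4 appears with sign -1, giving the term -[[[[u1, u5], u2], u3], u4]

[[[[u1, u2], u5], u3], u4] - [[[[u1, u5], u2], u3], u4]


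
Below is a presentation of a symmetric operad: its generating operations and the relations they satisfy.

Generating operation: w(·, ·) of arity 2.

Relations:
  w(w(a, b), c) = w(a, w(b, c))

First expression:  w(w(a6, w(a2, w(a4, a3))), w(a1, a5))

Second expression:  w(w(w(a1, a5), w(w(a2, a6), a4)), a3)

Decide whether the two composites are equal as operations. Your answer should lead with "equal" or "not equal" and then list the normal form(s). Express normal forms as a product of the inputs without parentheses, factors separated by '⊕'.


not equal; first: a6 ⊕ a2 ⊕ a4 ⊕ a3 ⊕ a1 ⊕ a5; second: a1 ⊕ a5 ⊕ a2 ⊕ a6 ⊕ a4 ⊕ a3


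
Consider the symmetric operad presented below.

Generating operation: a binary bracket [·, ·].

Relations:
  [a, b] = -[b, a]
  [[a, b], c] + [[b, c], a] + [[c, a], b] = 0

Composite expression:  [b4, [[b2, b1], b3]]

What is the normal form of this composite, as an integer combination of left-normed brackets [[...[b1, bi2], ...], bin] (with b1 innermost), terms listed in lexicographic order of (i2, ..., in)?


[[[b1, b2], b3], b4]

Left-normed coefficients sit on the b1-initial expansion words.
Composite bracket: [b4, [[b2, b1], b3]]
Full expansion: 8 signed words from ab - ba (2^3 = 8).
Coefficients come from the b1-initial words:
  sign of b1b2b3b4 is +1, so it contributes +[[[b1, b2], b3], b4]


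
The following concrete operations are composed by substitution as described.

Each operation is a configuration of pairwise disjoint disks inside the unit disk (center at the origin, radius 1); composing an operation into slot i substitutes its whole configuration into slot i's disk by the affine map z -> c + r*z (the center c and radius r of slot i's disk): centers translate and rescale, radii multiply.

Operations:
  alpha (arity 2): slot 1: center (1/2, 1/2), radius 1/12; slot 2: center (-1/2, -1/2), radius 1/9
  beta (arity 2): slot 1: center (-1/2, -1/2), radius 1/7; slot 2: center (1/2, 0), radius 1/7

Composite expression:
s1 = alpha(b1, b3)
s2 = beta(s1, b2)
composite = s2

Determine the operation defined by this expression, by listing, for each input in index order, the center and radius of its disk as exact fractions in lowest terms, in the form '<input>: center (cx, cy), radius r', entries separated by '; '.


b1: center (-3/7, -3/7), radius 1/84; b2: center (1/2, 0), radius 1/7; b3: center (-4/7, -4/7), radius 1/63

Only the slot chain above each b matters under beta; compose those maps.
tracing b1 down its 2-map path: center (-3/7, -3/7), radius 1/84
tracing b3 down its 2-map path: center (-4/7, -4/7), radius 1/63
tracing b2 down its 1-map path: center (1/2, 0), radius 1/7


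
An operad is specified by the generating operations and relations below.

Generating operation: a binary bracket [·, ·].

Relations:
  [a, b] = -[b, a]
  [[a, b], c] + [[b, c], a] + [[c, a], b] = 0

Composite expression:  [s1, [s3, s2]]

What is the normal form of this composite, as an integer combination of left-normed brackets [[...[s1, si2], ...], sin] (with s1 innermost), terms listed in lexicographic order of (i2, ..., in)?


Antisymmetry and Jacobi reduce to s1-anchored left-normed brackets.
Composite bracket: [s1, [s3, s2]]
Each bracket splits as ab - ba, giving 4 signed words (2^2 = 4).
Only words starting with s1 matter:
  word s1s2s3 has sign -1, contributing -[[s1, s2], s3]
  word s1s3s2 has sign +1, contributing +[[s1, s3], s2]

-[[s1, s2], s3] + [[s1, s3], s2]


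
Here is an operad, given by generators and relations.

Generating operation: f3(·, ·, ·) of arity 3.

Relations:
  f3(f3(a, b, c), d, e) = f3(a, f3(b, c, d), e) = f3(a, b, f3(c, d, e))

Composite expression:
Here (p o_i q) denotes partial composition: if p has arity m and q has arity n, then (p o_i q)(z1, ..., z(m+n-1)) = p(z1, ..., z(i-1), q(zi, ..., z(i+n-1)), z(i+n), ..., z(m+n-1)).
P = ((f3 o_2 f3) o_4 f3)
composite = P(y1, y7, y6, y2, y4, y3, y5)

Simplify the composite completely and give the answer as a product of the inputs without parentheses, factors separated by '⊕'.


Every regrouping of f3 is equal, so read the y-inputs in written order.
f3(y2, y4, y3) unparenthesizes to y2 ⊕ y4 ⊕ y3
f3(y7, y6, f3(y2, y4, y3)) unparenthesizes to y7 ⊕ y6 ⊕ y2 ⊕ y4 ⊕ y3
f3(y1, f3(y7, y6, f3(y2, y4, y3)), y5) unparenthesizes to y1 ⊕ y7 ⊕ y6 ⊕ y2 ⊕ y4 ⊕ y3 ⊕ y5

y1 ⊕ y7 ⊕ y6 ⊕ y2 ⊕ y4 ⊕ y3 ⊕ y5


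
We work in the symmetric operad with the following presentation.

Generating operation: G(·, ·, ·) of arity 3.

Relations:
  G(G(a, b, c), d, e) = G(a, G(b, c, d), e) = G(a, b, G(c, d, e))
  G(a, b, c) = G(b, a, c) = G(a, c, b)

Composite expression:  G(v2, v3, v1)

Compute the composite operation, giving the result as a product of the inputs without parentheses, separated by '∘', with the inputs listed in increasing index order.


With G associative and commutative, the v-input set is all that matters.
G(v2, v3, v1) unparenthesizes to v2 ∘ v3 ∘ v1
the factors in increasing index order: v1 ∘ v2 ∘ v3

v1 ∘ v2 ∘ v3


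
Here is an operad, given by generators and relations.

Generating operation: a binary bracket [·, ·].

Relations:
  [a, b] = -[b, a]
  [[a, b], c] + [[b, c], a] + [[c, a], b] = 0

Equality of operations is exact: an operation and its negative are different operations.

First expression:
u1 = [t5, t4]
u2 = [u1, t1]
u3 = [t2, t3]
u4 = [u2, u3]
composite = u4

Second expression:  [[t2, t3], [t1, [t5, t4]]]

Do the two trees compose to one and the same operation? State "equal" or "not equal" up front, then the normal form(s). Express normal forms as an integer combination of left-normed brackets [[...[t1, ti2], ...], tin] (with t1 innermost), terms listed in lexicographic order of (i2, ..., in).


equal — both sides give [[[[t1, t4], t5], t2], t3] - [[[[t1, t4], t5], t3], t2] - [[[[t1, t5], t4], t2], t3] + [[[[t1, t5], t4], t3], t2]

Reducing the first expression gives [[[[t1, t4], t5], t2], t3] - [[[[t1, t4], t5], t3], t2] - [[[[t1, t5], t4], t2], t3] + [[[[t1, t5], t4], t3], t2]
Reducing the second expression gives [[[[t1, t4], t5], t2], t3] - [[[[t1, t4], t5], t3], t2] - [[[[t1, t5], t4], t2], t3] + [[[[t1, t5], t4], t3], t2]
One common form — equal.


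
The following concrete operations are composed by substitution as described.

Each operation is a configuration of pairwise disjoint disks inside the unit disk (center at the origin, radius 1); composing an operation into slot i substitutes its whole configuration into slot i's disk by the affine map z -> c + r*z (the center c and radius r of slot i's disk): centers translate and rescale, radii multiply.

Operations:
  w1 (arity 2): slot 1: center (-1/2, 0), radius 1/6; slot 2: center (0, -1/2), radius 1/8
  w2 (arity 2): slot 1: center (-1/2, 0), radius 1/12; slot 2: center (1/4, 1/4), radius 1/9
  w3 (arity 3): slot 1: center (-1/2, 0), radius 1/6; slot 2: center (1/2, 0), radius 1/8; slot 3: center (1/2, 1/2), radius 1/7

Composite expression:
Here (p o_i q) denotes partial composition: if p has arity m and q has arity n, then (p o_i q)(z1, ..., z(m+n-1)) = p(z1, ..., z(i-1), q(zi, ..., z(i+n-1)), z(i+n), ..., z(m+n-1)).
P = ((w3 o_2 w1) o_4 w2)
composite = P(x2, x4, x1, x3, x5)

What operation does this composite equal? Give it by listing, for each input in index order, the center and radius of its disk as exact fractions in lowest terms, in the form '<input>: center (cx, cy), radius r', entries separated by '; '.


Only the slot chain above each x matters under w3; compose those maps.
tracing x2 down its 1-map path: center (-1/2, 0), radius 1/6
tracing x4 down its 2-map path: center (7/16, 0), radius 1/48
tracing x1 down its 2-map path: center (1/2, -1/16), radius 1/64
tracing x3 down its 2-map path: center (3/7, 1/2), radius 1/84
tracing x5 down its 2-map path: center (15/28, 15/28), radius 1/63

x1: center (1/2, -1/16), radius 1/64; x2: center (-1/2, 0), radius 1/6; x3: center (3/7, 1/2), radius 1/84; x4: center (7/16, 0), radius 1/48; x5: center (15/28, 15/28), radius 1/63


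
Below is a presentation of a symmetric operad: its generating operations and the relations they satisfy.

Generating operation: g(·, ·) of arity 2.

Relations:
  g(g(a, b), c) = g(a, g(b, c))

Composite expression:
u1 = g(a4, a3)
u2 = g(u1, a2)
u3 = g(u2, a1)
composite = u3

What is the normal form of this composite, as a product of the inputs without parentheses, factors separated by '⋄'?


a4 ⋄ a3 ⋄ a2 ⋄ a1

Every regrouping of g is equal, so read the a-inputs in written order.
g(a4, a3) flattens to a4 ⋄ a3
g(g(a4, a3), a2) flattens to a4 ⋄ a3 ⋄ a2
g(g(g(a4, a3), a2), a1) flattens to a4 ⋄ a3 ⋄ a2 ⋄ a1


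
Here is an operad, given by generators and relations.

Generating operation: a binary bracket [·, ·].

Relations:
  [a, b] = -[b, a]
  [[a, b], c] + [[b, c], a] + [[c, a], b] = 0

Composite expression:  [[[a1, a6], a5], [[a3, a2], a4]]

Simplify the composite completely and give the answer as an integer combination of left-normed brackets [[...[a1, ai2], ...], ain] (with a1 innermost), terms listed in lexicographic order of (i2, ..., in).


-[[[[[a1, a6], a5], a2], a3], a4] + [[[[[a1, a6], a5], a3], a2], a4] + [[[[[a1, a6], a5], a4], a2], a3] - [[[[[a1, a6], a5], a4], a3], a2]

In the tensor algebra, words opening a1 carry the a1-anchored form.
Composite bracket: [[[a1, a6], a5], [[a3, a2], a4]]
Each bracket splits as ab - ba, giving 32 signed words (2^5 = 32).
The a1-initial words carry the normal form:
  a1a6a5a2a3a4 (sign -1) contributes -[[[[[a1, a6], a5], a2], a3], a4]
  a1a6a5a3a2a4 (sign +1) contributes +[[[[[a1, a6], a5], a3], a2], a4]
  a1a6a5a4a2a3 (sign +1) contributes +[[[[[a1, a6], a5], a4], a2], a3]
  a1a6a5a4a3a2 (sign -1) contributes -[[[[[a1, a6], a5], a4], a3], a2]


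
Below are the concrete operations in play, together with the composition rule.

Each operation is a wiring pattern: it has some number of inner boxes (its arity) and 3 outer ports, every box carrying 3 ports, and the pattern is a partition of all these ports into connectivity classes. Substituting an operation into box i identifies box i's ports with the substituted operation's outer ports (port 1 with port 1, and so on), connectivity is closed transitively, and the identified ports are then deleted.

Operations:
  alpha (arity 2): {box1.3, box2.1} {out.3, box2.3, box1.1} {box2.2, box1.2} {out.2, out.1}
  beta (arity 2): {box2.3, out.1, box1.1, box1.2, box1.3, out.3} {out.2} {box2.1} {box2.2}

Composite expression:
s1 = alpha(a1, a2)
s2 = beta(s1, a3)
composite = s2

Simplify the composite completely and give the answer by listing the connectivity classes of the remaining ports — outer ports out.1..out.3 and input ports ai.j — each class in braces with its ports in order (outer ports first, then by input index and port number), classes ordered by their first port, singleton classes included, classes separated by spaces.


{out.1, out.3, a1.1, a2.3, a3.3} {out.2} {a1.2, a2.2} {a1.3, a2.1} {a3.1} {a3.2}


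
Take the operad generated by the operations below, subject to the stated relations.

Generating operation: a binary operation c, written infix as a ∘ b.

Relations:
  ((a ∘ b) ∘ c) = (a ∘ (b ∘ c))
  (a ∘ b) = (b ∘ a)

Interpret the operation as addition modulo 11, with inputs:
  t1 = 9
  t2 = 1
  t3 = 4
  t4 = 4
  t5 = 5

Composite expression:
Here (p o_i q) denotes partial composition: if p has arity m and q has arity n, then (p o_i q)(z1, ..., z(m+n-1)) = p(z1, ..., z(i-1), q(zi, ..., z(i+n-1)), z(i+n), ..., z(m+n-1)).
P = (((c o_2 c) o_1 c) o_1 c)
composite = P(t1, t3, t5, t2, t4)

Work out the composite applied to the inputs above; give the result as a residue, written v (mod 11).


1 (mod 11)

(t1 ∘ t3) = 2
((t1 ∘ t3) ∘ t5) = 7
(t2 ∘ t4) = 5
(((t1 ∘ t3) ∘ t5) ∘ (t2 ∘ t4)) = 1


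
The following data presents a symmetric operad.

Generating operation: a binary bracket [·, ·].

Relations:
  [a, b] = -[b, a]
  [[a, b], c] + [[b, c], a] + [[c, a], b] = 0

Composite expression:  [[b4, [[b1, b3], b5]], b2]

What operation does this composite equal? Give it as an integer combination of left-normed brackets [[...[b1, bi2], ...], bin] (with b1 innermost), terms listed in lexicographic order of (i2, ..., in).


-[[[[b1, b3], b5], b4], b2]

A multilinear Lie element is pinned by b1-initial words (b1 innermost).
Composite bracket: [[b4, [[b1, b3], b5]], b2]
Full expansion: 16 signed words from ab - ba (2^4 = 16).
Collect the words opening with b1:
  the word b1b3b5b4b2 carries sign -1 and contributes -[[[[b1, b3], b5], b4], b2]


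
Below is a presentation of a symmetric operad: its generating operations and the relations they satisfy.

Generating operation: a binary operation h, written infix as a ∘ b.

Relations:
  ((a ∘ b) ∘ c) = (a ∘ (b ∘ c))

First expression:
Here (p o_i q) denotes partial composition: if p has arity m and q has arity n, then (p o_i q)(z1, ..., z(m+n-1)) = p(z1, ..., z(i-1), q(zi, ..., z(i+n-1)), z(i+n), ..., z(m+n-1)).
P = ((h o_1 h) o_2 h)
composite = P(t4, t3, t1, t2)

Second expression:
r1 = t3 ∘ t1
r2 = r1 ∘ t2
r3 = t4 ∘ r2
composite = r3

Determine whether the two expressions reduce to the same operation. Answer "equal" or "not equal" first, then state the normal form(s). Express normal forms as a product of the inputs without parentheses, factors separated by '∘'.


equal: each reduces to t4 ∘ t3 ∘ t1 ∘ t2


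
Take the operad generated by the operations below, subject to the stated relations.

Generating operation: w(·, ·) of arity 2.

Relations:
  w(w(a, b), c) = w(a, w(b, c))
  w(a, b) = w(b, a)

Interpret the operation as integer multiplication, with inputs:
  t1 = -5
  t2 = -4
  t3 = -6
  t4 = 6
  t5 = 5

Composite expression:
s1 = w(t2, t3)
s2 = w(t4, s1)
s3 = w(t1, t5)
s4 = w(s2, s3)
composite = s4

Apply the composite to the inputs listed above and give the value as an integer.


-3600

w(t2, t3) = 24
w(t4, w(t2, t3)) = 144
w(t1, t5) = -25
w(w(t4, w(t2, t3)), w(t1, t5)) = -3600


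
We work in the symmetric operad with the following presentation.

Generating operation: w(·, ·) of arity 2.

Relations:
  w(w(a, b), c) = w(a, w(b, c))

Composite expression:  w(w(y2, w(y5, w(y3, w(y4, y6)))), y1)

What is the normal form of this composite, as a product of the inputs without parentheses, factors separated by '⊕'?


y2 ⊕ y5 ⊕ y3 ⊕ y4 ⊕ y6 ⊕ y1


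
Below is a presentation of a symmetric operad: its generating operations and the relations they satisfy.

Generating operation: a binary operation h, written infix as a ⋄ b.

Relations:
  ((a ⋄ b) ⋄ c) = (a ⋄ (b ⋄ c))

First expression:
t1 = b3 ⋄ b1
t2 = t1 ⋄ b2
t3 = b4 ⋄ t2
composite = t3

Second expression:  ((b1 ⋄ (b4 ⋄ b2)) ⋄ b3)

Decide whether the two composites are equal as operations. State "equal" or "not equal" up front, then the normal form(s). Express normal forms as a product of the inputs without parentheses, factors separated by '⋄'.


not equal; first: b4 ⋄ b3 ⋄ b1 ⋄ b2; second: b1 ⋄ b4 ⋄ b2 ⋄ b3

The first composite normalizes to b4 ⋄ b3 ⋄ b1 ⋄ b2
The second composite normalizes to b1 ⋄ b4 ⋄ b2 ⋄ b3
Different reductions; not equal.


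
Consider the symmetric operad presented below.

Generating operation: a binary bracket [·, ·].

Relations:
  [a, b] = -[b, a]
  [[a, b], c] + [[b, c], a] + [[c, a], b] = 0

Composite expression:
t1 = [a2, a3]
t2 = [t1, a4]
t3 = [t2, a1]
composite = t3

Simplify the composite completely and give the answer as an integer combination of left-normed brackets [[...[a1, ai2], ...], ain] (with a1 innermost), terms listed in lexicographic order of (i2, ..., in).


Expand each bracket as ab - ba; the a1-initial words give the coefficients.
Composite bracket: [[[a2, a3], a4], a1]
Full expansion: 8 signed words from ab - ba (2^3 = 8).
Collect the words opening with a1:
  the word a1a2a3a4 carries sign -1 and contributes -[[[a1, a2], a3], a4]
  the word a1a3a2a4 carries sign +1 and contributes +[[[a1, a3], a2], a4]
  the word a1a4a2a3 carries sign +1 and contributes +[[[a1, a4], a2], a3]
  the word a1a4a3a2 carries sign -1 and contributes -[[[a1, a4], a3], a2]

-[[[a1, a2], a3], a4] + [[[a1, a3], a2], a4] + [[[a1, a4], a2], a3] - [[[a1, a4], a3], a2]


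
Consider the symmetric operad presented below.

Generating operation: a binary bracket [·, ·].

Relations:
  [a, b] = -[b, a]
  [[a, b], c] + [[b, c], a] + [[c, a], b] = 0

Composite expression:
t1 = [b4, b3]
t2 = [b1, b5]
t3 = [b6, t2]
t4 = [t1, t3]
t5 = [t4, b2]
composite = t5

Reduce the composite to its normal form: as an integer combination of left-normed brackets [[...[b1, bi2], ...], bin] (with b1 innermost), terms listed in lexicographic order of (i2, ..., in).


Skip Jacobi rewriting: expand, keep b1-initial words, read off terms.
Composite bracket: [[[b4, b3], [b6, [b1, b5]]], b2]
Under [a, b] = ab - ba we get 32 signed associative words (2^5 = 32).
Words beginning with b1 determine it all:
  from b1b5b6b3b4b2, sign -1: term -[[[[[b1, b5], b6], b3], b4], b2]
  from b1b5b6b4b3b2, sign +1: term +[[[[[b1, b5], b6], b4], b3], b2]

-[[[[[b1, b5], b6], b3], b4], b2] + [[[[[b1, b5], b6], b4], b3], b2]


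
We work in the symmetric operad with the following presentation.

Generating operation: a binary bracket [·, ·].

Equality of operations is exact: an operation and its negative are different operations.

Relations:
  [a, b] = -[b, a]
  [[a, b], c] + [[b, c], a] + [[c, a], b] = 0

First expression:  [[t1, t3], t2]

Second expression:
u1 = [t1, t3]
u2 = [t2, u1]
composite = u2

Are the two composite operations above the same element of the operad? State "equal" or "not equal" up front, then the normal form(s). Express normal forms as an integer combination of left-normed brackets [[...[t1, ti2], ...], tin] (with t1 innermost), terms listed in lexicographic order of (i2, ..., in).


In normal form, the first expression is [[t1, t3], t2]
In normal form, the second expression is -[[t1, t3], t2]
Different reductions; not equal.

not equal; first: [[t1, t3], t2]; second: -[[t1, t3], t2]


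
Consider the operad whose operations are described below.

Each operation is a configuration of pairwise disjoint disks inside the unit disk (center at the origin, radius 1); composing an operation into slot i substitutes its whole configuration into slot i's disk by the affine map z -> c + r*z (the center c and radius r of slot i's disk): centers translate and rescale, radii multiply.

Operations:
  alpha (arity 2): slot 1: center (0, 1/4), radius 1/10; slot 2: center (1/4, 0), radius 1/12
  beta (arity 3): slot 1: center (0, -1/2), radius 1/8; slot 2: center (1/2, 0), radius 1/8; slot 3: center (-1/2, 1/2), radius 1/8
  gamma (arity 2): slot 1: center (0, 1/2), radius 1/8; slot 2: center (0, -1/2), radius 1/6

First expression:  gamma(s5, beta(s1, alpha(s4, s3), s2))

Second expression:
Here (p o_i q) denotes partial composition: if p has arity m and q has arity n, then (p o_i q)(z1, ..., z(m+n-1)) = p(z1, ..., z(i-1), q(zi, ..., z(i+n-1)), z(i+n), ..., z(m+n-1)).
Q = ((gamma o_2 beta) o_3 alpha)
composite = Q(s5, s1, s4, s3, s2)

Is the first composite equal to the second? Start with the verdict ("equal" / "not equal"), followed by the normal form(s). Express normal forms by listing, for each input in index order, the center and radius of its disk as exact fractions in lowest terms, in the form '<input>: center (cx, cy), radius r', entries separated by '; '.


equal: each reduces to s1: center (0, -7/12), radius 1/48; s2: center (-1/12, -5/12), radius 1/48; s3: center (17/192, -1/2), radius 1/576; s4: center (1/12, -95/192), radius 1/480; s5: center (0, 1/2), radius 1/8

In normal form, the first expression is s1: center (0, -7/12), radius 1/48; s2: center (-1/12, -5/12), radius 1/48; s3: center (17/192, -1/2), radius 1/576; s4: center (1/12, -95/192), radius 1/480; s5: center (0, 1/2), radius 1/8
In normal form, the second expression is s1: center (0, -7/12), radius 1/48; s2: center (-1/12, -5/12), radius 1/48; s3: center (17/192, -1/2), radius 1/576; s4: center (1/12, -95/192), radius 1/480; s5: center (0, 1/2), radius 1/8
The normal forms match — equal.


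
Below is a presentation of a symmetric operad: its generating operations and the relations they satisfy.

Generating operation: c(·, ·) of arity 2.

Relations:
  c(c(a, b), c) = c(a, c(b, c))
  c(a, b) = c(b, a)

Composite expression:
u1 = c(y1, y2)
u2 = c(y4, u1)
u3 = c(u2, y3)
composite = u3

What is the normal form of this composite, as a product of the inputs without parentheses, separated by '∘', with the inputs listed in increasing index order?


Key point: c commutes, so take the y-inputs in any fixed order.
c(y1, y2) unparenthesizes to y1 ∘ y2
c(y4, c(y1, y2)) unparenthesizes to y4 ∘ y1 ∘ y2
c(c(y4, c(y1, y2)), y3) unparenthesizes to y4 ∘ y1 ∘ y2 ∘ y3
commutativity sorts the factors: y1 ∘ y2 ∘ y3 ∘ y4

y1 ∘ y2 ∘ y3 ∘ y4


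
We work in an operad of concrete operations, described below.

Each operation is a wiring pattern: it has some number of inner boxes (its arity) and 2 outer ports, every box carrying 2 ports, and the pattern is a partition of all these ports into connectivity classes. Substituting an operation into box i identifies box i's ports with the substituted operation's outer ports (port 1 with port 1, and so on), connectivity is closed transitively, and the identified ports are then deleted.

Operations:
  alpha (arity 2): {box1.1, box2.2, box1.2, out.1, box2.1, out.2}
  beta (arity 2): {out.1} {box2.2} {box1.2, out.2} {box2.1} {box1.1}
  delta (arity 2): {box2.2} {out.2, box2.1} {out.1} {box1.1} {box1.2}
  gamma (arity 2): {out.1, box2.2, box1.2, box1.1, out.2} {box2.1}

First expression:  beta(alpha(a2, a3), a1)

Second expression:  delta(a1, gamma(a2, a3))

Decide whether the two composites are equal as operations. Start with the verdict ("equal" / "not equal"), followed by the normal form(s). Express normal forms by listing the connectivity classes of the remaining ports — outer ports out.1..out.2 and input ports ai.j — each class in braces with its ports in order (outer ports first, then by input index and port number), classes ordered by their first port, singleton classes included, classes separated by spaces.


The first composite normalizes to {out.1} {out.2, a2.1, a2.2, a3.1, a3.2} {a1.1} {a1.2}
The second composite normalizes to {out.1} {out.2, a2.1, a2.2, a3.2} {a1.1} {a1.2} {a3.1}
Distinct normal forms: not equal.

not equal; the first gives {out.1} {out.2, a2.1, a2.2, a3.1, a3.2} {a1.1} {a1.2} and the second {out.1} {out.2, a2.1, a2.2, a3.2} {a1.1} {a1.2} {a3.1}


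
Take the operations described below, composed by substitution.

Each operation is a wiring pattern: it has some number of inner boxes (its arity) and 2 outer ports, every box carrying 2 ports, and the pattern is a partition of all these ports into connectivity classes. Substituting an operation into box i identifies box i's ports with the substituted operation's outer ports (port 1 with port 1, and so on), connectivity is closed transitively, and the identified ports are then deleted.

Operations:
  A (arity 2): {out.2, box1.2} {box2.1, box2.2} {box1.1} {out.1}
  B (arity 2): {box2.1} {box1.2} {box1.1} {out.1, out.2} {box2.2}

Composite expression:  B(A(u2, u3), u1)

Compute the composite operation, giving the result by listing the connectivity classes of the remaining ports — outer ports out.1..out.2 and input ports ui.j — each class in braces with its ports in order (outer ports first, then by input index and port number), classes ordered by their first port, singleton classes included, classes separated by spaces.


{out.1, out.2} {u1.1} {u1.2} {u2.1} {u2.2} {u3.1, u3.2}


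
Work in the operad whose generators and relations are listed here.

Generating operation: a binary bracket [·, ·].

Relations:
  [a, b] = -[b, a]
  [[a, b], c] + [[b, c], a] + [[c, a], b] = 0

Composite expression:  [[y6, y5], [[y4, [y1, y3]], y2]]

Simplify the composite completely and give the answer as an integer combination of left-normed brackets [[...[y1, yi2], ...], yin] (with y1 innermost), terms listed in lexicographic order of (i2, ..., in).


-[[[[[y1, y3], y4], y2], y5], y6] + [[[[[y1, y3], y4], y2], y6], y5]

Antisymmetry and Jacobi reduce to y1-anchored left-normed brackets.
Composite bracket: [[y6, y5], [[y4, [y1, y3]], y2]]
Under [a, b] = ab - ba we get 32 signed associative words (2^5 = 32).
Only words starting with y1 matter:
  y1y3y4y2y5y6 (sign -1) contributes -[[[[[y1, y3], y4], y2], y5], y6]
  y1y3y4y2y6y5 (sign +1) contributes +[[[[[y1, y3], y4], y2], y6], y5]


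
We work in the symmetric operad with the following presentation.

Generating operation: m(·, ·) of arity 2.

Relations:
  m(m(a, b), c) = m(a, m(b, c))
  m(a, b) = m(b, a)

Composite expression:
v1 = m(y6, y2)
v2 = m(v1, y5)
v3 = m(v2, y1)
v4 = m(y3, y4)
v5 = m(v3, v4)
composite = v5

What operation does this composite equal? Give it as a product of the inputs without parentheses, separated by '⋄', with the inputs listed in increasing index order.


y1 ⋄ y2 ⋄ y3 ⋄ y4 ⋄ y5 ⋄ y6

Shape and order are irrelevant to m; the y-input set decides.
m(y6, y2) reduces to y6 ⋄ y2
m(m(y6, y2), y5) reduces to y6 ⋄ y2 ⋄ y5
m(m(m(y6, y2), y5), y1) reduces to y6 ⋄ y2 ⋄ y5 ⋄ y1
m(y3, y4) reduces to y3 ⋄ y4
m(m(m(m(y6, y2), y5), y1), m(y3, y4)) reduces to y6 ⋄ y2 ⋄ y5 ⋄ y1 ⋄ y3 ⋄ y4
the factors in increasing index order: y1 ⋄ y2 ⋄ y3 ⋄ y4 ⋄ y5 ⋄ y6


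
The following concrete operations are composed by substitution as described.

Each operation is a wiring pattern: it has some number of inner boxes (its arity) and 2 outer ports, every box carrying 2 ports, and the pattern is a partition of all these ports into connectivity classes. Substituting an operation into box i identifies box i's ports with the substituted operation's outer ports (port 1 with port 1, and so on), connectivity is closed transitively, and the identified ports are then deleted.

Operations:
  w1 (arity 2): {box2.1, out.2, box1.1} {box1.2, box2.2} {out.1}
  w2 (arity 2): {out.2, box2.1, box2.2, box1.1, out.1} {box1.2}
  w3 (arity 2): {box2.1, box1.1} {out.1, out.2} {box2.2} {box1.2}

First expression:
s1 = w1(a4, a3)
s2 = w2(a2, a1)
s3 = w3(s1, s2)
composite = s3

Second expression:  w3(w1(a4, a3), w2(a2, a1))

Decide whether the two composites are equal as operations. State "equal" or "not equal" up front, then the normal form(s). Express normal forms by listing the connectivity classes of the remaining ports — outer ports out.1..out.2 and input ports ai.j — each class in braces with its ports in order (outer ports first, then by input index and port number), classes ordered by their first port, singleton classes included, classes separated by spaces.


equal — both sides give {out.1, out.2} {a1.1, a1.2, a2.1} {a2.2} {a3.1, a4.1} {a3.2, a4.2}

The first expression, normalized: {out.1, out.2} {a1.1, a1.2, a2.1} {a2.2} {a3.1, a4.1} {a3.2, a4.2}
The second expression, normalized: {out.1, out.2} {a1.1, a1.2, a2.1} {a2.2} {a3.1, a4.1} {a3.2, a4.2}
One common form — equal.


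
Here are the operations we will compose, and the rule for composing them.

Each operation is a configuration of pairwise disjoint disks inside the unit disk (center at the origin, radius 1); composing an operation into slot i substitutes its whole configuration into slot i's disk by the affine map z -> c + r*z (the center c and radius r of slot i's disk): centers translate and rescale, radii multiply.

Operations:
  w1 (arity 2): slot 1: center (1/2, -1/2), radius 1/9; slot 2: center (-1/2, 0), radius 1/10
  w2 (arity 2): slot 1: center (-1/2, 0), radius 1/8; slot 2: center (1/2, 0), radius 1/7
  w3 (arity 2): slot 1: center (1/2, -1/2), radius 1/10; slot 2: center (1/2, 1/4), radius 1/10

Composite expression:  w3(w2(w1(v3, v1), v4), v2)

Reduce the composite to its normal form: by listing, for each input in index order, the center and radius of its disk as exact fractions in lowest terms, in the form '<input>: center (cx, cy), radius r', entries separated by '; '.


v1: center (71/160, -1/2), radius 1/800; v2: center (1/2, 1/4), radius 1/10; v3: center (73/160, -81/160), radius 1/720; v4: center (11/20, -1/2), radius 1/70

Follow each v-input down from w3: c' goes to c + r*c', radius to r*r'.
tracing v3 down its 3-map path: center (73/160, -81/160), radius 1/720
tracing v1 down its 3-map path: center (71/160, -1/2), radius 1/800
tracing v4 down its 2-map path: center (11/20, -1/2), radius 1/70
tracing v2 down its 1-map path: center (1/2, 1/4), radius 1/10


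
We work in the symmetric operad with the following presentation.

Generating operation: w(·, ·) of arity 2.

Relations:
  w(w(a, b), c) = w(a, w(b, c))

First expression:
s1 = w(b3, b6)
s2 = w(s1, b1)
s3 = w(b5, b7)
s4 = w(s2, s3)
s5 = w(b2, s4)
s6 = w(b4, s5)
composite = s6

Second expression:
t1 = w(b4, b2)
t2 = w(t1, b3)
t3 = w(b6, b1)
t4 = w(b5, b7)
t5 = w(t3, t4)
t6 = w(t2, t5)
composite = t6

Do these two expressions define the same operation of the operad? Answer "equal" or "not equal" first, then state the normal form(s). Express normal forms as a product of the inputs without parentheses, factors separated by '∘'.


equal; the common form is b4 ∘ b2 ∘ b3 ∘ b6 ∘ b1 ∘ b5 ∘ b7

Reducing the first expression gives b4 ∘ b2 ∘ b3 ∘ b6 ∘ b1 ∘ b5 ∘ b7
Reducing the second expression gives b4 ∘ b2 ∘ b3 ∘ b6 ∘ b1 ∘ b5 ∘ b7
The normal forms match — equal.


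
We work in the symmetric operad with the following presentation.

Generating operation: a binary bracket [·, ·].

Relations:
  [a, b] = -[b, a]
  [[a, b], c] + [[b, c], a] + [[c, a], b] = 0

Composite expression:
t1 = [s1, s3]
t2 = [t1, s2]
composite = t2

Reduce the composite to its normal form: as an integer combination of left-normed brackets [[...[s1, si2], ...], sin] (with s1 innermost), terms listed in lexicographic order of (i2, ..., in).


[[s1, s3], s2]

Left-normed coefficients sit on the s1-initial expansion words.
Composite bracket: [[s1, s3], s2]
Under [a, b] = ab - ba we get 4 signed associative words (2^2 = 4).
Words beginning with s1 determine it all:
  s1s3s2 (sign +1) contributes +[[s1, s3], s2]


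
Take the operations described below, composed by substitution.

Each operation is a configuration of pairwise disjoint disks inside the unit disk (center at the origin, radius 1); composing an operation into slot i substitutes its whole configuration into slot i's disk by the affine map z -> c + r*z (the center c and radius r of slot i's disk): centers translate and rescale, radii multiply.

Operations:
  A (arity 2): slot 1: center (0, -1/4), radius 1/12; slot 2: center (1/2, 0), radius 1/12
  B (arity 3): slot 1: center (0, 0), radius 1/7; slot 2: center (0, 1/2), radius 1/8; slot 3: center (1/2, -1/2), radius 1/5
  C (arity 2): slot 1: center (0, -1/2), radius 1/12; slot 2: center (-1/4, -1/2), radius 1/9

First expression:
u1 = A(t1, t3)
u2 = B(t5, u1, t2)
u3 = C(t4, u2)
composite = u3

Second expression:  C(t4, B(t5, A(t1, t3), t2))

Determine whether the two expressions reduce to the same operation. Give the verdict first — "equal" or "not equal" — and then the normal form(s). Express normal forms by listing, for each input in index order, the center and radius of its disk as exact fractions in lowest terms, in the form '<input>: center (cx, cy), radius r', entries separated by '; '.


equal; the common form is t1: center (-1/4, -43/96), radius 1/864; t2: center (-7/36, -5/9), radius 1/45; t3: center (-35/144, -4/9), radius 1/864; t4: center (0, -1/2), radius 1/12; t5: center (-1/4, -1/2), radius 1/63

Normal form of the first expression: t1: center (-1/4, -43/96), radius 1/864; t2: center (-7/36, -5/9), radius 1/45; t3: center (-35/144, -4/9), radius 1/864; t4: center (0, -1/2), radius 1/12; t5: center (-1/4, -1/2), radius 1/63
Normal form of the second expression: t1: center (-1/4, -43/96), radius 1/864; t2: center (-7/36, -5/9), radius 1/45; t3: center (-35/144, -4/9), radius 1/864; t4: center (0, -1/2), radius 1/12; t5: center (-1/4, -1/2), radius 1/63
One common form — equal.
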